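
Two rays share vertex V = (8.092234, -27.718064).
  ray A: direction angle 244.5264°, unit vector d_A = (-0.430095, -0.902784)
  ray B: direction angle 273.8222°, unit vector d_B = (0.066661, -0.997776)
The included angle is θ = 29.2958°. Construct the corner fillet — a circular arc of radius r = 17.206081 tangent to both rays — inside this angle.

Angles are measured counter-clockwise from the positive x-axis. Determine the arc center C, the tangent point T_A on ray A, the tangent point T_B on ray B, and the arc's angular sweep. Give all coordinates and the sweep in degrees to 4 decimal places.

center=(-4.6873,-94.5481) T_A=(-20.2207,-87.1479) T_B=(12.4805,-93.4011) sweep=150.7042

bisector direction at 259.1743° = (-0.187822,-0.982203)
center distance |VC| = r/sin(θ/2) = 17.206081/sin(14.6479°) = 68.040958
C = V + |VC|·bis = (-4.6873,-94.5481)
T_A = V + ((C−V)·d_A)·d_A = V + 65.8295·d_A = (-20.2207,-87.1479)
T_B = V + ((C−V)·d_B)·d_B = V + 65.8295·d_B = (12.4805,-93.4011)
sweep = 180° − θ = 150.7042°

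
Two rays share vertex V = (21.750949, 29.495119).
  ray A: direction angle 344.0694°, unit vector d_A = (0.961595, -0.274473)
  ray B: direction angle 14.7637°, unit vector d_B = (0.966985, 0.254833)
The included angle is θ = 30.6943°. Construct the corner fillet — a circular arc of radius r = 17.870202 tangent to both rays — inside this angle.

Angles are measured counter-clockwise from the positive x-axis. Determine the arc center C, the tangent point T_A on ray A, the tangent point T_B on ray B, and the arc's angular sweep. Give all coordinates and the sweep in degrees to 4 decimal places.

bisector direction at 359.4165° = (0.999948,-0.010183)
center distance |VC| = r/sin(θ/2) = 17.870202/sin(15.3471°) = 67.519642
C = V + |VC|·bis = (89.2671,28.8076)
T_A = V + ((C−V)·d_A)·d_A = V + 65.1119·d_A = (84.3622,11.6237)
T_B = V + ((C−V)·d_B)·d_B = V + 65.1119·d_B = (84.7132,46.0878)
sweep = 180° − θ = 149.3057°

center=(89.2671,28.8076) T_A=(84.3622,11.6237) T_B=(84.7132,46.0878) sweep=149.3057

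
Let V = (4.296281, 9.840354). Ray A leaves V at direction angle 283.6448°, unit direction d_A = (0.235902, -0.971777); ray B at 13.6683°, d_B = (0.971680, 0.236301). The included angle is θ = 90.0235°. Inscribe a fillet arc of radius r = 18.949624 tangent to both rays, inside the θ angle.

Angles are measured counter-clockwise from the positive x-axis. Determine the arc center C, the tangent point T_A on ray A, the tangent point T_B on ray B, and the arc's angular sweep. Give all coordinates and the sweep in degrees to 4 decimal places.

bisector direction at 328.6565° = (0.854065,-0.520167)
center distance |VC| = r/sin(θ/2) = 18.949624/sin(45.0117°) = 26.793321
C = V + |VC|·bis = (27.1795,-4.0966)
T_A = V + ((C−V)·d_A)·d_A = V + 18.9419·d_A = (8.7647,-8.5669)
T_B = V + ((C−V)·d_B)·d_B = V + 18.9419·d_B = (22.7017,14.3163)
sweep = 180° − θ = 89.9765°

center=(27.1795,-4.0966) T_A=(8.7647,-8.5669) T_B=(22.7017,14.3163) sweep=89.9765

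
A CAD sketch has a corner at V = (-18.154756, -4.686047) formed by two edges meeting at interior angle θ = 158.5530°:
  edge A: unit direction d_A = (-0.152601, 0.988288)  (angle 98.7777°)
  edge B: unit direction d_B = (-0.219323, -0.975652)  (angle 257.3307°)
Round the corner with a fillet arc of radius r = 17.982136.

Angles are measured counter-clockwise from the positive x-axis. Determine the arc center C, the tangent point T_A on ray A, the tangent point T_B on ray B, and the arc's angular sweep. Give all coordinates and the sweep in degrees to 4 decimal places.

center=(-36.4460,-4.0646) T_A=(-18.6744,-1.3205) T_B=(-18.9016,-8.0085) sweep=21.4470

bisector direction at 178.0542° = (-0.999423,0.033954)
center distance |VC| = r/sin(θ/2) = 17.982136/sin(79.2765°) = 18.301747
C = V + |VC|·bis = (-36.4460,-4.0646)
T_A = V + ((C−V)·d_A)·d_A = V + 3.4054·d_A = (-18.6744,-1.3205)
T_B = V + ((C−V)·d_B)·d_B = V + 3.4054·d_B = (-18.9016,-8.0085)
sweep = 180° − θ = 21.4470°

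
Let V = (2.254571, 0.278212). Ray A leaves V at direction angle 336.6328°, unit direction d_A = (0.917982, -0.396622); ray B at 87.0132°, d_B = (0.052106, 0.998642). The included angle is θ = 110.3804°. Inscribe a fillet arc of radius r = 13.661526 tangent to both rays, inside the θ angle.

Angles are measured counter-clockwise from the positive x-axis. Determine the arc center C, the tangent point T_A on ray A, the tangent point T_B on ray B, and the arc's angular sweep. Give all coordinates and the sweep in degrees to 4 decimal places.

center=(16.3925,9.0519) T_A=(10.9740,-3.4891) T_B=(2.7495,9.7638) sweep=69.6196

bisector direction at 31.8230° = (0.849681,0.527297)
center distance |VC| = r/sin(θ/2) = 13.661526/sin(55.1902°) = 16.639059
C = V + |VC|·bis = (16.3925,9.0519)
T_A = V + ((C−V)·d_A)·d_A = V + 9.4985·d_A = (10.9740,-3.4891)
T_B = V + ((C−V)·d_B)·d_B = V + 9.4985·d_B = (2.7495,9.7638)
sweep = 180° − θ = 69.6196°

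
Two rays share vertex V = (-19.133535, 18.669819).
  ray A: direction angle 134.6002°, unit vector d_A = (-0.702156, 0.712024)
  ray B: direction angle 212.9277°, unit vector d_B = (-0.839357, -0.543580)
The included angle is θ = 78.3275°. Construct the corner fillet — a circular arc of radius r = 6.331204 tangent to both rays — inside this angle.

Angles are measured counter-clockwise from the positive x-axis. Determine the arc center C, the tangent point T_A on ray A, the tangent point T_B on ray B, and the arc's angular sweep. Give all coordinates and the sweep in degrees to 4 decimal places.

center=(-29.0993,19.7588) T_A=(-24.5913,24.2043) T_B=(-25.6577,14.4446) sweep=101.6725

bisector direction at 173.7639° = (-0.994083,0.108625)
center distance |VC| = r/sin(θ/2) = 6.331204/sin(39.1638°) = 10.025042
C = V + |VC|·bis = (-29.0993,19.7588)
T_A = V + ((C−V)·d_A)·d_A = V + 7.7729·d_A = (-24.5913,24.2043)
T_B = V + ((C−V)·d_B)·d_B = V + 7.7729·d_B = (-25.6577,14.4446)
sweep = 180° − θ = 101.6725°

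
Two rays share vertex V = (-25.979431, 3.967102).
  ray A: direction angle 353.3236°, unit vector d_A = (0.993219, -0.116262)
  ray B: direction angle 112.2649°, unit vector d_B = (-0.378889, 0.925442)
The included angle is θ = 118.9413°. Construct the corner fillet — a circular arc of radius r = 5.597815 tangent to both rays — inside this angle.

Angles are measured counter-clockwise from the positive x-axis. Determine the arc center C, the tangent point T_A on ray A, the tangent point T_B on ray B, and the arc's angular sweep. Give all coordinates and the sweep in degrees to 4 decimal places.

bisector direction at 52.7942° = (0.604679,0.796469)
center distance |VC| = r/sin(θ/2) = 5.597815/sin(59.4706°) = 6.498742
C = V + |VC|·bis = (-22.0498,9.1431)
T_A = V + ((C−V)·d_A)·d_A = V + 3.3012·d_A = (-22.7006,3.5833)
T_B = V + ((C−V)·d_B)·d_B = V + 3.3012·d_B = (-27.2302,7.0222)
sweep = 180° − θ = 61.0587°

center=(-22.0498,9.1431) T_A=(-22.7006,3.5833) T_B=(-27.2302,7.0222) sweep=61.0587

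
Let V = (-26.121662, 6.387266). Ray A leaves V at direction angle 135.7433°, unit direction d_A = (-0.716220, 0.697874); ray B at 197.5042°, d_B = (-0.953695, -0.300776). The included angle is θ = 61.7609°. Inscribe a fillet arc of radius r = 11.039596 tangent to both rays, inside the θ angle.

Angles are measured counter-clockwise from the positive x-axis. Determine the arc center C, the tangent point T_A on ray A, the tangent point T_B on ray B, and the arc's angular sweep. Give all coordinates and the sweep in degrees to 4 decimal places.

bisector direction at 166.6237° = (-0.972872,0.231345)
center distance |VC| = r/sin(θ/2) = 11.039596/sin(30.8804°) = 21.509264
C = V + |VC|·bis = (-47.0474,11.3633)
T_A = V + ((C−V)·d_A)·d_A = V + 18.4601·d_A = (-39.3432,19.2701)
T_B = V + ((C−V)·d_B)·d_B = V + 18.4601·d_B = (-43.7270,0.8349)
sweep = 180° − θ = 118.2391°

center=(-47.0474,11.3633) T_A=(-39.3432,19.2701) T_B=(-43.7270,0.8349) sweep=118.2391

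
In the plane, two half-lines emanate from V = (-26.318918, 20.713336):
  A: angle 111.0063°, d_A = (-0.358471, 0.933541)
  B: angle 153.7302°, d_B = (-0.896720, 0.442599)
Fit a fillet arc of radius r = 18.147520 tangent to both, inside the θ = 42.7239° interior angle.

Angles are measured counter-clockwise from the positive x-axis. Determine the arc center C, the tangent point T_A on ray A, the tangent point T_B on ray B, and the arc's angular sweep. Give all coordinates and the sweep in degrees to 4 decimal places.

bisector direction at 132.3683° = (-0.673893,0.738829)
center distance |VC| = r/sin(θ/2) = 18.147520/sin(21.3620°) = 49.820458
C = V + |VC|·bis = (-59.8926,57.5221)
T_A = V + ((C−V)·d_A)·d_A = V + 46.3977·d_A = (-42.9511,64.0275)
T_B = V + ((C−V)·d_B)·d_B = V + 46.3977·d_B = (-67.9246,41.2489)
sweep = 180° − θ = 137.2761°

center=(-59.8926,57.5221) T_A=(-42.9511,64.0275) T_B=(-67.9246,41.2489) sweep=137.2761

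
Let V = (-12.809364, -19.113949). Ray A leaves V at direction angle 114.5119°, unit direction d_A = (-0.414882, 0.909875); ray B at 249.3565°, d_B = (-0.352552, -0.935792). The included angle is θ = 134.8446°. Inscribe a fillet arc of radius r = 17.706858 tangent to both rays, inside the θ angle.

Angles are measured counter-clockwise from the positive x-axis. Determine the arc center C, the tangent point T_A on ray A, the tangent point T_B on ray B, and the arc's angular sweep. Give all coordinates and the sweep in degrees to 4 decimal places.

bisector direction at 181.9342° = (-0.999430,-0.033752)
center distance |VC| = r/sin(θ/2) = 17.706858/sin(67.4223°) = 19.176555
C = V + |VC|·bis = (-31.9750,-19.7612)
T_A = V + ((C−V)·d_A)·d_A = V + 7.3626·d_A = (-15.8640,-12.4149)
T_B = V + ((C−V)·d_B)·d_B = V + 7.3626·d_B = (-15.4051,-26.0038)
sweep = 180° − θ = 45.1554°

center=(-31.9750,-19.7612) T_A=(-15.8640,-12.4149) T_B=(-15.4051,-26.0038) sweep=45.1554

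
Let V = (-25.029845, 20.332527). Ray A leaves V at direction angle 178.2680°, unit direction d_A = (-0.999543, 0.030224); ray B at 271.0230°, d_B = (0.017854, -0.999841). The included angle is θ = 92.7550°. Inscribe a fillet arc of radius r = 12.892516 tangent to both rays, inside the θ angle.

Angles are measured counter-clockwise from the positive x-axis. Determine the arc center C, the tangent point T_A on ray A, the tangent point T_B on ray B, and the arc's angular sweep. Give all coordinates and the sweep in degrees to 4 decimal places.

center=(-37.7009,7.8173) T_A=(-37.3113,20.7039) T_B=(-24.8105,8.0475) sweep=87.2450

bisector direction at 224.6455° = (-0.711468,-0.702718)
center distance |VC| = r/sin(θ/2) = 12.892516/sin(46.3775°) = 17.809778
C = V + |VC|·bis = (-37.7009,7.8173)
T_A = V + ((C−V)·d_A)·d_A = V + 12.2870·d_A = (-37.3113,20.7039)
T_B = V + ((C−V)·d_B)·d_B = V + 12.2870·d_B = (-24.8105,8.0475)
sweep = 180° − θ = 87.2450°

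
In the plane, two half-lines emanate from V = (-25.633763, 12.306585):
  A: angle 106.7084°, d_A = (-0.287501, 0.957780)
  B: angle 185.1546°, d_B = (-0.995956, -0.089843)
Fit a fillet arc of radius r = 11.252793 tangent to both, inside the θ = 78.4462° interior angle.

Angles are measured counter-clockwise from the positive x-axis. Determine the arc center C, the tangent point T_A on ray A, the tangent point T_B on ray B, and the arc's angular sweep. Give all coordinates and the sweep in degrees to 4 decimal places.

bisector direction at 145.9315° = (-0.828368,0.560184)
center distance |VC| = r/sin(θ/2) = 11.252793/sin(39.2231°) = 17.795431
C = V + |VC|·bis = (-40.3749,22.2753)
T_A = V + ((C−V)·d_A)·d_A = V + 13.7859·d_A = (-29.5972,25.5105)
T_B = V + ((C−V)·d_B)·d_B = V + 13.7859·d_B = (-39.3639,11.0680)
sweep = 180° − θ = 101.5538°

center=(-40.3749,22.2753) T_A=(-29.5972,25.5105) T_B=(-39.3639,11.0680) sweep=101.5538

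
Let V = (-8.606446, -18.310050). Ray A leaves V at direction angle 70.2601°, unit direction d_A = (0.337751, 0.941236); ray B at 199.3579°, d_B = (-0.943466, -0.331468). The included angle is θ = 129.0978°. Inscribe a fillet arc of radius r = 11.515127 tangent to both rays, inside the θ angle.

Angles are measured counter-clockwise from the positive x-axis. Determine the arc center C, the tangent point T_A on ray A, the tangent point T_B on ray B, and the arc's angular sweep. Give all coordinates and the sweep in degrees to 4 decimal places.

center=(-17.5939,-9.2625) T_A=(-6.7554,-13.1517) T_B=(-13.7770,-20.1266) sweep=50.9022

bisector direction at 134.8090° = (-0.704746,0.709460)
center distance |VC| = r/sin(θ/2) = 11.515127/sin(64.5489°) = 12.752751
C = V + |VC|·bis = (-17.5939,-9.2625)
T_A = V + ((C−V)·d_A)·d_A = V + 5.4804·d_A = (-6.7554,-13.1517)
T_B = V + ((C−V)·d_B)·d_B = V + 5.4804·d_B = (-13.7770,-20.1266)
sweep = 180° − θ = 50.9022°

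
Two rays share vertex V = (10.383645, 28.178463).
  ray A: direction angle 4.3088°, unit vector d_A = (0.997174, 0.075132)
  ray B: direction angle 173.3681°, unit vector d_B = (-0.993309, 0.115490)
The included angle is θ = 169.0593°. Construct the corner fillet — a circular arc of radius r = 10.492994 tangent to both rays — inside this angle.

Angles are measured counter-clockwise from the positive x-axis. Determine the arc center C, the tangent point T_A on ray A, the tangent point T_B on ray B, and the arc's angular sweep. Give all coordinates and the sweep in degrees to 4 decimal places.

bisector direction at 88.8384° = (0.020271,0.999795)
center distance |VC| = r/sin(θ/2) = 10.492994/sin(84.5297°) = 10.541001
C = V + |VC|·bis = (10.5973,38.7173)
T_A = V + ((C−V)·d_A)·d_A = V + 1.0049·d_A = (11.3857,28.2540)
T_B = V + ((C−V)·d_B)·d_B = V + 1.0049·d_B = (9.3855,28.2945)
sweep = 180° − θ = 10.9407°

center=(10.5973,38.7173) T_A=(11.3857,28.2540) T_B=(9.3855,28.2945) sweep=10.9407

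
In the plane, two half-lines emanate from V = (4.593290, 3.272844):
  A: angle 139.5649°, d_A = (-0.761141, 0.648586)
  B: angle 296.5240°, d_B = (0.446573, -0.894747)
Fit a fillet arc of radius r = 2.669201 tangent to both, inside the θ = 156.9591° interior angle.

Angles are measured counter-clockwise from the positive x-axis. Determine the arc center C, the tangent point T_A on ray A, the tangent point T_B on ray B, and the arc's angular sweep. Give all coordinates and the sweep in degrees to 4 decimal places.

bisector direction at 218.0445° = (-0.787533,-0.616273)
center distance |VC| = r/sin(θ/2) = 2.669201/sin(78.4796°) = 2.724082
C = V + |VC|·bis = (2.4480,1.5941)
T_A = V + ((C−V)·d_A)·d_A = V + 0.5440·d_A = (4.1792,3.6257)
T_B = V + ((C−V)·d_B)·d_B = V + 0.5440·d_B = (4.8362,2.7861)
sweep = 180° − θ = 23.0409°

center=(2.4480,1.5941) T_A=(4.1792,3.6257) T_B=(4.8362,2.7861) sweep=23.0409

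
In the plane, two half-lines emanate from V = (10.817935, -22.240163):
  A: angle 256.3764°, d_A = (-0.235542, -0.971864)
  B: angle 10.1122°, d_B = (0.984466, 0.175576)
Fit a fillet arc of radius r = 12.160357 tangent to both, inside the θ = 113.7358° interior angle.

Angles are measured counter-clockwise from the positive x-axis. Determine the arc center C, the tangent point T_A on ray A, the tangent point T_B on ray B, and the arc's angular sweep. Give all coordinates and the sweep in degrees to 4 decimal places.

center=(20.7667,-32.8181) T_A=(8.9484,-29.9538) T_B=(18.6316,-20.8466) sweep=66.2642

bisector direction at 313.2443° = (0.685111,-0.728439)
center distance |VC| = r/sin(θ/2) = 12.160357/sin(56.8679°) = 14.521344
C = V + |VC|·bis = (20.7667,-32.8181)
T_A = V + ((C−V)·d_A)·d_A = V + 7.9369·d_A = (8.9484,-29.9538)
T_B = V + ((C−V)·d_B)·d_B = V + 7.9369·d_B = (18.6316,-20.8466)
sweep = 180° − θ = 66.2642°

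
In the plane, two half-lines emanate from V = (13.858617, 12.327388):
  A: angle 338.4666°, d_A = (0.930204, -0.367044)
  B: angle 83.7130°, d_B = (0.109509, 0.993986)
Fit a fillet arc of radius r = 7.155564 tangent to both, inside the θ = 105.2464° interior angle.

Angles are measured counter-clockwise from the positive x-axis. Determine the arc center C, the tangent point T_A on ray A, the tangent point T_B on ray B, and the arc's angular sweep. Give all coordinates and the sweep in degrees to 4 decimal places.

bisector direction at 31.0898° = (0.856359,0.516381)
center distance |VC| = r/sin(θ/2) = 7.155564/sin(52.6232°) = 9.004555
C = V + |VC|·bis = (21.5697,16.9772)
T_A = V + ((C−V)·d_A)·d_A = V + 5.4663·d_A = (18.9433,10.3210)
T_B = V + ((C−V)·d_B)·d_B = V + 5.4663·d_B = (14.4572,17.7608)
sweep = 180° − θ = 74.7536°

center=(21.5697,16.9772) T_A=(18.9433,10.3210) T_B=(14.4572,17.7608) sweep=74.7536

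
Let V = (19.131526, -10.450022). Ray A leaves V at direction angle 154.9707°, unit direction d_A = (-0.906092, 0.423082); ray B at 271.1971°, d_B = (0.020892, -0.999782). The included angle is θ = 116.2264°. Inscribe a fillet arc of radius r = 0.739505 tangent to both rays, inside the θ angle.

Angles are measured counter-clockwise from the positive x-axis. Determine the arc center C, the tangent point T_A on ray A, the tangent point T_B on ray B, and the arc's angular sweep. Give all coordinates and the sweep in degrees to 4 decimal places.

bisector direction at 213.0839° = (-0.837872,-0.545867)
center distance |VC| = r/sin(θ/2) = 0.739505/sin(58.1132°) = 0.870935
C = V + |VC|·bis = (18.4018,-10.9254)
T_A = V + ((C−V)·d_A)·d_A = V + 0.4601·d_A = (18.7147,-10.2554)
T_B = V + ((C−V)·d_B)·d_B = V + 0.4601·d_B = (19.1411,-10.9100)
sweep = 180° − θ = 63.7736°

center=(18.4018,-10.9254) T_A=(18.7147,-10.2554) T_B=(19.1411,-10.9100) sweep=63.7736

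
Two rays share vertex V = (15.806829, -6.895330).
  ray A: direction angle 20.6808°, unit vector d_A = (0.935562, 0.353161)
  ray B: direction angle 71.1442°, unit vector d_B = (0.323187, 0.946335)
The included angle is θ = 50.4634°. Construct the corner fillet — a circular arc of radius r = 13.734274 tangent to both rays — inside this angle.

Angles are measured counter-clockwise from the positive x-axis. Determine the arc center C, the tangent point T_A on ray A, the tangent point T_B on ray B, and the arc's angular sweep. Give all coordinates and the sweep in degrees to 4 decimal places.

bisector direction at 45.9125° = (0.695756,0.718278)
center distance |VC| = r/sin(θ/2) = 13.734274/sin(25.2317°) = 32.218915
C = V + |VC|·bis = (38.2233,16.2468)
T_A = V + ((C−V)·d_A)·d_A = V + 29.1450·d_A = (43.0738,3.3975)
T_B = V + ((C−V)·d_B)·d_B = V + 29.1450·d_B = (25.2261,20.6856)
sweep = 180° − θ = 129.5366°

center=(38.2233,16.2468) T_A=(43.0738,3.3975) T_B=(25.2261,20.6856) sweep=129.5366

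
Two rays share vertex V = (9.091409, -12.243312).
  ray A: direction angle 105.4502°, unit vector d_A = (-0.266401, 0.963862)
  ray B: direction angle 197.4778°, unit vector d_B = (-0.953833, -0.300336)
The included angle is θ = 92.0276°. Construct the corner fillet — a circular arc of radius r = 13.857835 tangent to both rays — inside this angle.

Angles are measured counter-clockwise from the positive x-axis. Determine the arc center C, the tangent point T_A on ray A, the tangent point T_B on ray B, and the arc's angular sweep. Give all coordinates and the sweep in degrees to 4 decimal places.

center=(-7.8290,-3.0425) T_A=(5.5281,0.6492) T_B=(-3.6670,-16.2606) sweep=87.9724

bisector direction at 151.4640° = (-0.878517,0.477711)
center distance |VC| = r/sin(θ/2) = 13.857835/sin(46.0138°) = 19.260178
C = V + |VC|·bis = (-7.8290,-3.0425)
T_A = V + ((C−V)·d_A)·d_A = V + 13.3759·d_A = (5.5281,0.6492)
T_B = V + ((C−V)·d_B)·d_B = V + 13.3759·d_B = (-3.6670,-16.2606)
sweep = 180° − θ = 87.9724°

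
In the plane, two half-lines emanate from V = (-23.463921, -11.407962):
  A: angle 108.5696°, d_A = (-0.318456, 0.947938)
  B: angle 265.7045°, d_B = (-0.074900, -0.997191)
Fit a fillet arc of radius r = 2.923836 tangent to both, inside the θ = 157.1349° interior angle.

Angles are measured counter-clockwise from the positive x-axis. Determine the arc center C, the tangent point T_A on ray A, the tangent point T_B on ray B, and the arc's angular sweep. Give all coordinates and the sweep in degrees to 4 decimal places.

center=(-26.4238,-11.7786) T_A=(-23.6522,-10.8475) T_B=(-23.5082,-11.9976) sweep=22.8651

bisector direction at 187.1371° = (-0.992252,-0.124243)
center distance |VC| = r/sin(θ/2) = 2.923836/sin(78.5674°) = 2.983023
C = V + |VC|·bis = (-26.4238,-11.7786)
T_A = V + ((C−V)·d_A)·d_A = V + 0.5913·d_A = (-23.6522,-10.8475)
T_B = V + ((C−V)·d_B)·d_B = V + 0.5913·d_B = (-23.5082,-11.9976)
sweep = 180° − θ = 22.8651°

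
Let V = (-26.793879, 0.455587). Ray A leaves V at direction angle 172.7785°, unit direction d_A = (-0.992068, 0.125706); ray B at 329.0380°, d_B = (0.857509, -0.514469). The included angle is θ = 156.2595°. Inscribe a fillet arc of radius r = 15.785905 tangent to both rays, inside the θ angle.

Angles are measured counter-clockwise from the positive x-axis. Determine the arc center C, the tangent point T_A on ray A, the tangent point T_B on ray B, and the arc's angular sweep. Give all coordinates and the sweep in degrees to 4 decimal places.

bisector direction at 250.9083° = (-0.327082,-0.944996)
center distance |VC| = r/sin(θ/2) = 15.785905/sin(78.1298°) = 16.130848
C = V + |VC|·bis = (-32.0700,-14.7880)
T_A = V + ((C−V)·d_A)·d_A = V + 3.3181·d_A = (-30.0856,0.8727)
T_B = V + ((C−V)·d_B)·d_B = V + 3.3181·d_B = (-23.9486,-1.2514)
sweep = 180° − θ = 23.7405°

center=(-32.0700,-14.7880) T_A=(-30.0856,0.8727) T_B=(-23.9486,-1.2514) sweep=23.7405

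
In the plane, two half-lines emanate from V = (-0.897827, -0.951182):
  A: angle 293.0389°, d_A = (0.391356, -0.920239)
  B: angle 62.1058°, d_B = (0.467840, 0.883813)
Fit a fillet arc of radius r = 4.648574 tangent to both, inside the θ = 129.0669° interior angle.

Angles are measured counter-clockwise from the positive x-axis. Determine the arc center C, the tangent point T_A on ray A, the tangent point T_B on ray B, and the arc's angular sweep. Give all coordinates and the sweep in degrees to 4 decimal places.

center=(4.2464,-1.1693) T_A=(-0.0314,-2.9885) T_B=(0.1379,1.0055) sweep=50.9331

bisector direction at 357.5724° = (0.999103,-0.042358)
center distance |VC| = r/sin(θ/2) = 4.648574/sin(64.5335°) = 5.148855
C = V + |VC|·bis = (4.2464,-1.1693)
T_A = V + ((C−V)·d_A)·d_A = V + 2.2139·d_A = (-0.0314,-2.9885)
T_B = V + ((C−V)·d_B)·d_B = V + 2.2139·d_B = (0.1379,1.0055)
sweep = 180° − θ = 50.9331°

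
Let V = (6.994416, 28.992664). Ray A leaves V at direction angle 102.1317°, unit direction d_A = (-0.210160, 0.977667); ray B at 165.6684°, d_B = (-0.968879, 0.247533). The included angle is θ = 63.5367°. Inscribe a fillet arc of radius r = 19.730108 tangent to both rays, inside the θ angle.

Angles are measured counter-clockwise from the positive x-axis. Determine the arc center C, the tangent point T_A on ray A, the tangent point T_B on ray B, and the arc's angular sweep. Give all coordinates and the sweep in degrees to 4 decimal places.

bisector direction at 133.9001° = (-0.693402,0.720551)
center distance |VC| = r/sin(θ/2) = 19.730108/sin(31.7684°) = 37.475069
C = V + |VC|·bis = (-18.9909,55.9953)
T_A = V + ((C−V)·d_A)·d_A = V + 31.8607·d_A = (0.2986,60.1418)
T_B = V + ((C−V)·d_B)·d_B = V + 31.8607·d_B = (-23.8747,36.8792)
sweep = 180° − θ = 116.4633°

center=(-18.9909,55.9953) T_A=(0.2986,60.1418) T_B=(-23.8747,36.8792) sweep=116.4633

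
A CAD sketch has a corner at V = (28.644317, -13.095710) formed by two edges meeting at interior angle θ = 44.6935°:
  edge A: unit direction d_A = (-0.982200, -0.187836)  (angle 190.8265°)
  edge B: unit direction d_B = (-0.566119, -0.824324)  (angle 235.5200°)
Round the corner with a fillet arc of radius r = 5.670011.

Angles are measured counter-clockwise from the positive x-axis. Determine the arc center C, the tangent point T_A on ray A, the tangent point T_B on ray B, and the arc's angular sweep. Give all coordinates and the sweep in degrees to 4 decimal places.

bisector direction at 213.1733° = (-0.837020,-0.547172)
center distance |VC| = r/sin(θ/2) = 5.670011/sin(22.3468°) = 14.912803
C = V + |VC|·bis = (16.1620,-21.2556)
T_A = V + ((C−V)·d_A)·d_A = V + 13.7928·d_A = (15.0970,-15.6865)
T_B = V + ((C−V)·d_B)·d_B = V + 13.7928·d_B = (20.8359,-24.4655)
sweep = 180° − θ = 135.3065°

center=(16.1620,-21.2556) T_A=(15.0970,-15.6865) T_B=(20.8359,-24.4655) sweep=135.3065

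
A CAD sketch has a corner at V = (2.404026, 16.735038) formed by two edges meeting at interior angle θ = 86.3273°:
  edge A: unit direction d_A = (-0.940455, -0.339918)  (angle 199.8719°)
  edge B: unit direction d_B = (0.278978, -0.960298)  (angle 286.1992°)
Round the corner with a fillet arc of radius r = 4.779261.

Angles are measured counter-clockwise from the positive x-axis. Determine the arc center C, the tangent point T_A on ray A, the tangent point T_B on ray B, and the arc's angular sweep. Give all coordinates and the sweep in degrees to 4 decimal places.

center=(-0.7639,10.5082) T_A=(-2.3884,15.0029) T_B=(3.8257,11.8415) sweep=93.6727

bisector direction at 243.0356° = (-0.453438,-0.891288)
center distance |VC| = r/sin(θ/2) = 4.779261/sin(43.1636°) = 6.986361
C = V + |VC|·bis = (-0.7639,10.5082)
T_A = V + ((C−V)·d_A)·d_A = V + 5.0959·d_A = (-2.3884,15.0029)
T_B = V + ((C−V)·d_B)·d_B = V + 5.0959·d_B = (3.8257,11.8415)
sweep = 180° − θ = 93.6727°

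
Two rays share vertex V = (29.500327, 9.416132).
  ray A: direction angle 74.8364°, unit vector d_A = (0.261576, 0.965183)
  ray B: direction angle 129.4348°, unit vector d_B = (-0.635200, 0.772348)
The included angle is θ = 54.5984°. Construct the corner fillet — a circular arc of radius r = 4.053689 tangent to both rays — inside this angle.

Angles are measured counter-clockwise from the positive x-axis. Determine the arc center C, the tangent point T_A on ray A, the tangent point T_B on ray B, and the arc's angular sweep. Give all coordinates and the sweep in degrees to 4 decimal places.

bisector direction at 102.1356° = (-0.210226,0.977653)
center distance |VC| = r/sin(θ/2) = 4.053689/sin(27.2992°) = 8.838554
C = V + |VC|·bis = (27.6422,18.0572)
T_A = V + ((C−V)·d_A)·d_A = V + 7.8541·d_A = (31.5548,16.9968)
T_B = V + ((C−V)·d_B)·d_B = V + 7.8541·d_B = (24.5114,15.4823)
sweep = 180° − θ = 125.4016°

center=(27.6422,18.0572) T_A=(31.5548,16.9968) T_B=(24.5114,15.4823) sweep=125.4016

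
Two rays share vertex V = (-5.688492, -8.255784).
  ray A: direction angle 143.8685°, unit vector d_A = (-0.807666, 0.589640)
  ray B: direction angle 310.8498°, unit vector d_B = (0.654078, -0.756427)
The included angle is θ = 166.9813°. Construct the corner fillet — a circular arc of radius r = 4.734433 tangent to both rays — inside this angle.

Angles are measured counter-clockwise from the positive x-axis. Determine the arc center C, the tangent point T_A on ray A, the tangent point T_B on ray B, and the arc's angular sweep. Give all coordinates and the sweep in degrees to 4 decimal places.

bisector direction at 227.3591° = (-0.677401,-0.735614)
center distance |VC| = r/sin(θ/2) = 4.734433/sin(83.4907°) = 4.765152
C = V + |VC|·bis = (-8.9164,-11.7611)
T_A = V + ((C−V)·d_A)·d_A = V + 0.5402·d_A = (-6.1248,-7.9373)
T_B = V + ((C−V)·d_B)·d_B = V + 0.5402·d_B = (-5.3352,-8.6644)
sweep = 180° − θ = 13.0187°

center=(-8.9164,-11.7611) T_A=(-6.1248,-7.9373) T_B=(-5.3352,-8.6644) sweep=13.0187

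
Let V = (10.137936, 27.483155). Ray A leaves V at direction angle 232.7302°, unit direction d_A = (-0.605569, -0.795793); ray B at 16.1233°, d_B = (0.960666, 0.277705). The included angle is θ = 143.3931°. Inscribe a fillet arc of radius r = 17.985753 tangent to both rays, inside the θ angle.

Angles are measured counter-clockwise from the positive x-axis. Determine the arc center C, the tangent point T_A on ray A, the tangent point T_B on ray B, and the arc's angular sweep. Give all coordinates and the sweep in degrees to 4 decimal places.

center=(20.8481,11.8570) T_A=(6.5352,22.7486) T_B=(15.8533,29.1353) sweep=36.6069

bisector direction at 304.4268° = (0.565352,-0.824850)
center distance |VC| = r/sin(θ/2) = 17.985753/sin(71.6966°) = 18.944205
C = V + |VC|·bis = (20.8481,11.8570)
T_A = V + ((C−V)·d_A)·d_A = V + 5.9494·d_A = (6.5352,22.7486)
T_B = V + ((C−V)·d_B)·d_B = V + 5.9494·d_B = (15.8533,29.1353)
sweep = 180° − θ = 36.6069°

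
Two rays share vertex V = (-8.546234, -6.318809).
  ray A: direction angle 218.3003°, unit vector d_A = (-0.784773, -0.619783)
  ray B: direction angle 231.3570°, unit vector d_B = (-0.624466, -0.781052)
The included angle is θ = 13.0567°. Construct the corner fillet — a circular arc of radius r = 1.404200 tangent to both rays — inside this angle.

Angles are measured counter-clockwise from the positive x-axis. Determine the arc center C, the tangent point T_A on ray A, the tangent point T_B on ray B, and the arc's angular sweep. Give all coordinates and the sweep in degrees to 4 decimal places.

bisector direction at 224.8286° = (-0.709218,-0.704989)
center distance |VC| = r/sin(θ/2) = 1.404200/sin(6.5283°) = 12.350607
C = V + |VC|·bis = (-17.3055,-15.0259)
T_A = V + ((C−V)·d_A)·d_A = V + 12.2705·d_A = (-18.1758,-13.9239)
T_B = V + ((C−V)·d_B)·d_B = V + 12.2705·d_B = (-16.2088,-15.9027)
sweep = 180° − θ = 166.9433°

center=(-17.3055,-15.0259) T_A=(-18.1758,-13.9239) T_B=(-16.2088,-15.9027) sweep=166.9433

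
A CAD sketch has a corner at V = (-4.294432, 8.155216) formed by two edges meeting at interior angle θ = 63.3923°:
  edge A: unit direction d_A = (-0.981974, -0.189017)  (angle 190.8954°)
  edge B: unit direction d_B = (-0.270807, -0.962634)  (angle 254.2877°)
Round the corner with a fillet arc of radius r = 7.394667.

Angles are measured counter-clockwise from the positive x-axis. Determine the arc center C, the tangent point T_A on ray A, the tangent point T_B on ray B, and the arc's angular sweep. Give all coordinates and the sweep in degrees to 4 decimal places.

center=(-14.6556,-1.3696) T_A=(-16.0534,5.8918) T_B=(-7.5373,-3.3721) sweep=116.6077

bisector direction at 222.5915° = (-0.736197,-0.676767)
center distance |VC| = r/sin(θ/2) = 7.394667/sin(31.6961°) = 14.073969
C = V + |VC|·bis = (-14.6556,-1.3696)
T_A = V + ((C−V)·d_A)·d_A = V + 11.9748·d_A = (-16.0534,5.8918)
T_B = V + ((C−V)·d_B)·d_B = V + 11.9748·d_B = (-7.5373,-3.3721)
sweep = 180° − θ = 116.6077°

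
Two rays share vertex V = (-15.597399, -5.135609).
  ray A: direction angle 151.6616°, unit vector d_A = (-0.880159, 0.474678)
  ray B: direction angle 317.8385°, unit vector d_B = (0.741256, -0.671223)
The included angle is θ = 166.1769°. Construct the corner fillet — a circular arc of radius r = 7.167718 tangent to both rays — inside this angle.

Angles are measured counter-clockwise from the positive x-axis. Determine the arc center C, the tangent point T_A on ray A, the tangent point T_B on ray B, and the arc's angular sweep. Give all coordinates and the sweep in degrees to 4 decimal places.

bisector direction at 234.7500° = (-0.577144,-0.816642)
center distance |VC| = r/sin(θ/2) = 7.167718/sin(83.0884°) = 7.220186
C = V + |VC|·bis = (-19.7645,-11.0319)
T_A = V + ((C−V)·d_A)·d_A = V + 0.8689·d_A = (-16.3621,-4.7232)
T_B = V + ((C−V)·d_B)·d_B = V + 0.8689·d_B = (-14.9534,-5.7188)
sweep = 180° − θ = 13.8231°

center=(-19.7645,-11.0319) T_A=(-16.3621,-4.7232) T_B=(-14.9534,-5.7188) sweep=13.8231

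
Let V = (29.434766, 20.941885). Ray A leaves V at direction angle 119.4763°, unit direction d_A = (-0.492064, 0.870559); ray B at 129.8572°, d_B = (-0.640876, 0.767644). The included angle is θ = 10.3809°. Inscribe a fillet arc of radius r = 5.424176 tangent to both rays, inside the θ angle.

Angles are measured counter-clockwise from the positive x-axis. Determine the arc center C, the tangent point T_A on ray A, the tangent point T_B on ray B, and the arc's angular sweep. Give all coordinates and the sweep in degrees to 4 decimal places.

bisector direction at 124.6668° = (-0.568802,0.822474)
center distance |VC| = r/sin(θ/2) = 5.424176/sin(5.1905°) = 59.957784
C = V + |VC|·bis = (-4.6694,70.2556)
T_A = V + ((C−V)·d_A)·d_A = V + 59.7119·d_A = (0.0527,72.9247)
T_B = V + ((C−V)·d_B)·d_B = V + 59.7119·d_B = (-8.8332,66.7794)
sweep = 180° − θ = 169.6191°

center=(-4.6694,70.2556) T_A=(0.0527,72.9247) T_B=(-8.8332,66.7794) sweep=169.6191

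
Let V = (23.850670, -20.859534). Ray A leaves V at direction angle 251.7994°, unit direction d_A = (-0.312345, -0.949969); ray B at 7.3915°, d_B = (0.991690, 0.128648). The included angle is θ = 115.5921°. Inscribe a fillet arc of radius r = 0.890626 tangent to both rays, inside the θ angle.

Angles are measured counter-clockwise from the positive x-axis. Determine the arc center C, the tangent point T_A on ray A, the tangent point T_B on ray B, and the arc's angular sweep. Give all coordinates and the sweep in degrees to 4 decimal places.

center=(24.5215,-21.6706) T_A=(23.6755,-21.3924) T_B=(24.4070,-20.7874) sweep=64.4079

bisector direction at 309.5954° = (0.637363,-0.770564)
center distance |VC| = r/sin(θ/2) = 0.890626/sin(57.7961°) = 1.052555
C = V + |VC|·bis = (24.5215,-21.6706)
T_A = V + ((C−V)·d_A)·d_A = V + 0.5609·d_A = (23.6755,-21.3924)
T_B = V + ((C−V)·d_B)·d_B = V + 0.5609·d_B = (24.4070,-20.7874)
sweep = 180° − θ = 64.4079°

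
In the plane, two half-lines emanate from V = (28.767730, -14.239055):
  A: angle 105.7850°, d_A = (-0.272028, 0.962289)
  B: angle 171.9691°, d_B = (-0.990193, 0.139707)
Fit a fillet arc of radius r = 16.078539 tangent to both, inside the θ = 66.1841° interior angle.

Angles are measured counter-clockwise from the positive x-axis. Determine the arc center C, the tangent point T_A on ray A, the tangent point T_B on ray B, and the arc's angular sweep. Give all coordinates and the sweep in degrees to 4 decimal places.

center=(6.5841,5.1286) T_A=(22.0563,9.5025) T_B=(4.3378,-10.7922) sweep=113.8159

bisector direction at 138.8770° = (-0.753300,0.657677)
center distance |VC| = r/sin(θ/2) = 16.078539/sin(33.0921°) = 29.448644
C = V + |VC|·bis = (6.5841,5.1286)
T_A = V + ((C−V)·d_A)·d_A = V + 24.6719·d_A = (22.0563,9.5025)
T_B = V + ((C−V)·d_B)·d_B = V + 24.6719·d_B = (4.3378,-10.7922)
sweep = 180° − θ = 113.8159°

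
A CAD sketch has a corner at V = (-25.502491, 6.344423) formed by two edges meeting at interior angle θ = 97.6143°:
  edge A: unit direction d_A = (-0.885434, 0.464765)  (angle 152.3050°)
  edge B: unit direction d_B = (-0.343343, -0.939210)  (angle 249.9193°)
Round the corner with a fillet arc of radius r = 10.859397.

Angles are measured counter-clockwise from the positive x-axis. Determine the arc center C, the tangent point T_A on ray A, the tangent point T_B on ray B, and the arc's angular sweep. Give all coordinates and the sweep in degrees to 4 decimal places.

center=(-38.9650,1.1464) T_A=(-33.9179,10.7617) T_B=(-28.7657,-2.5821) sweep=82.3857

bisector direction at 201.1122° = (-0.932877,-0.360195)
center distance |VC| = r/sin(θ/2) = 10.859397/sin(48.8072°) = 14.431148
C = V + |VC|·bis = (-38.9650,1.1464)
T_A = V + ((C−V)·d_A)·d_A = V + 9.5043·d_A = (-33.9179,10.7617)
T_B = V + ((C−V)·d_B)·d_B = V + 9.5043·d_B = (-28.7657,-2.5821)
sweep = 180° − θ = 82.3857°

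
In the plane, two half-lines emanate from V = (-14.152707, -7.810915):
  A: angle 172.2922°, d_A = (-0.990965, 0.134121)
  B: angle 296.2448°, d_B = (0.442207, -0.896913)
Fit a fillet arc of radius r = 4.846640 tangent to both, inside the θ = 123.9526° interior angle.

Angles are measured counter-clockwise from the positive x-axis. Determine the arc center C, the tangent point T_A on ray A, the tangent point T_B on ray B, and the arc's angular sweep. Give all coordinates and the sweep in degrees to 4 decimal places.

bisector direction at 234.2685° = (-0.583988,-0.811763)
center distance |VC| = r/sin(θ/2) = 4.846640/sin(61.9763°) = 5.490367
C = V + |VC|·bis = (-17.3590,-12.2678)
T_A = V + ((C−V)·d_A)·d_A = V + 2.5796·d_A = (-16.7090,-7.4649)
T_B = V + ((C−V)·d_B)·d_B = V + 2.5796·d_B = (-13.0120,-10.1246)
sweep = 180° − θ = 56.0474°

center=(-17.3590,-12.2678) T_A=(-16.7090,-7.4649) T_B=(-13.0120,-10.1246) sweep=56.0474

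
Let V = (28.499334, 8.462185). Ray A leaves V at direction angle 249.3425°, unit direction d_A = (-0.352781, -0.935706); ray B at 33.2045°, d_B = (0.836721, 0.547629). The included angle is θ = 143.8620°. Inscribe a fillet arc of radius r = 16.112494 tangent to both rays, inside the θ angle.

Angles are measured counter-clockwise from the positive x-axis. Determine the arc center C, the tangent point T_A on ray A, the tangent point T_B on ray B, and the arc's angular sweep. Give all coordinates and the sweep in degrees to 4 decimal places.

center=(41.7214,-2.1407) T_A=(26.6449,3.5434) T_B=(32.8977,11.3409) sweep=36.1380

bisector direction at 321.2735° = (0.780141,-0.625604)
center distance |VC| = r/sin(θ/2) = 16.112494/sin(71.9310°) = 16.948323
C = V + |VC|·bis = (41.7214,-2.1407)
T_A = V + ((C−V)·d_A)·d_A = V + 5.2567·d_A = (26.6449,3.5434)
T_B = V + ((C−V)·d_B)·d_B = V + 5.2567·d_B = (32.8977,11.3409)
sweep = 180° − θ = 36.1380°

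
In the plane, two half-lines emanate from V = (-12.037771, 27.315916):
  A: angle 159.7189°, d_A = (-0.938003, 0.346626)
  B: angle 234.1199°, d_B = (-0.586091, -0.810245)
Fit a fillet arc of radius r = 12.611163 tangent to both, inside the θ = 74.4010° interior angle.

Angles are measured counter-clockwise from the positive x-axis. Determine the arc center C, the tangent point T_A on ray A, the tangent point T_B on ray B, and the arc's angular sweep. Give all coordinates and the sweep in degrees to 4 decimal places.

bisector direction at 196.9194° = (-0.956715,-0.291026)
center distance |VC| = r/sin(θ/2) = 12.611163/sin(37.2005°) = 20.858479
C = V + |VC|·bis = (-31.9934,21.2456)
T_A = V + ((C−V)·d_A)·d_A = V + 16.6143·d_A = (-27.6220,33.0749)
T_B = V + ((C−V)·d_B)·d_B = V + 16.6143·d_B = (-21.7753,13.8543)
sweep = 180° − θ = 105.5990°

center=(-31.9934,21.2456) T_A=(-27.6220,33.0749) T_B=(-21.7753,13.8543) sweep=105.5990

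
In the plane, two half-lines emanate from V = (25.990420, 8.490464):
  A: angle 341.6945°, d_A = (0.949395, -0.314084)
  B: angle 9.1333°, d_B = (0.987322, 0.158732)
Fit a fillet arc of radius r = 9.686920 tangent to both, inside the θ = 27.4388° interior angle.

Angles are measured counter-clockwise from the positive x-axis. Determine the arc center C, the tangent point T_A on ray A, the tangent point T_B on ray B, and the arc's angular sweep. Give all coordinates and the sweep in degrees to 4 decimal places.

bisector direction at 355.4139° = (0.996798,-0.079957)
center distance |VC| = r/sin(θ/2) = 9.686920/sin(13.7194°) = 40.844284
C = V + |VC|·bis = (66.7039,5.2247)
T_A = V + ((C−V)·d_A)·d_A = V + 39.6790·d_A = (63.6614,-3.9720)
T_B = V + ((C−V)·d_B)·d_B = V + 39.6790·d_B = (65.1663,14.7888)
sweep = 180° − θ = 152.5612°

center=(66.7039,5.2247) T_A=(63.6614,-3.9720) T_B=(65.1663,14.7888) sweep=152.5612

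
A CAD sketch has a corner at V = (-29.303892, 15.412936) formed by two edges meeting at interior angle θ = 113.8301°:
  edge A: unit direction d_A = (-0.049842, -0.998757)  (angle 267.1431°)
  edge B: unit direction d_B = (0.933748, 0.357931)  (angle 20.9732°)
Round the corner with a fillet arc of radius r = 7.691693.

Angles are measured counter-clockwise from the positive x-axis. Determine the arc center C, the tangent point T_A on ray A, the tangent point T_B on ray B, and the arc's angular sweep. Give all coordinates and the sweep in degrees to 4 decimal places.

center=(-21.8715,10.0245) T_A=(-29.5537,10.4079) T_B=(-24.6246,17.2066) sweep=66.1699

bisector direction at 324.0582° = (0.809613,-0.586964)
center distance |VC| = r/sin(θ/2) = 7.691693/sin(56.9151°) = 9.180142
C = V + |VC|·bis = (-21.8715,10.0245)
T_A = V + ((C−V)·d_A)·d_A = V + 5.0113·d_A = (-29.5537,10.4079)
T_B = V + ((C−V)·d_B)·d_B = V + 5.0113·d_B = (-24.6246,17.2066)
sweep = 180° − θ = 66.1699°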